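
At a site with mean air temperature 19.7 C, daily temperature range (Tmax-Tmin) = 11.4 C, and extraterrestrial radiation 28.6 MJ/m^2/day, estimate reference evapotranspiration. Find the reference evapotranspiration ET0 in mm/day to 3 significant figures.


Approach: apply the Hargreaves-Samani method, ET0 = 0.0023*(Tmean+17.8)*sqrt(Tmax-Tmin)*0.408*Ra.
ET0 = 0.0023*(19.7+17.8)*sqrt(11.4)*0.408*28.6 = 3.40 mm/day
Therefore the reference evapotranspiration ET0 = 3.40 mm/day.


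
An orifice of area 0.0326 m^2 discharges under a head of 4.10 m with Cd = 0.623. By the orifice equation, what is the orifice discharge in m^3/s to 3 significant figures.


Approach: apply the orifice equation, Q = Cd*A*sqrt(2*g*h).
Q = 0.623 * 0.0326 * sqrt(2*9.81*4.10) = 0.182 m^3/s
Therefore the orifice discharge = 0.182 m^3/s.


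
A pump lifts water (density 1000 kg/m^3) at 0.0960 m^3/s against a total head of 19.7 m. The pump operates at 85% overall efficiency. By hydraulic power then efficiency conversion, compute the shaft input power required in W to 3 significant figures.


Approach: apply hydraulic power then efficiency conversion, P = rho*g*Q*H; P_in = P/eta.
Step 1 — hydraulic power (P = rho*g*Q*H):
  P = 1000 * 9.81 * 0.0960 * 19.7 = 18553 W
Step 2 — input power: P_in = P/eta = 18553 / 0.85 = 21800 W
Therefore the shaft input power required = 21800 W.


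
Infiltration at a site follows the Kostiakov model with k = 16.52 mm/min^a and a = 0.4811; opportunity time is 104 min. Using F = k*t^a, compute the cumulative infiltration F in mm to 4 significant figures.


F = 16.52 * 104^0.4811 = 154.3 mm
Therefore the cumulative infiltration F = 154.3 mm.


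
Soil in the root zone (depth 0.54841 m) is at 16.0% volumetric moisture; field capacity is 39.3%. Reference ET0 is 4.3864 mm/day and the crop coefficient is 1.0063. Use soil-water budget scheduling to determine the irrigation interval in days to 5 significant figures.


Approach: apply soil-water budget scheduling, SMD = (FC-theta)/100*depth*1000; ETc = ET0*Kc; interval = SMD/ETc.
Step 1 — soil moisture deficit:
  SMD = (39.3 - 16.0)/100 * 0.54841 * 1000 = 127.7795 mm
Step 2 — daily crop ET (ETc = ET0*Kc):
  ETc = 4.3864 * 1.0063 = 4.414034 mm/day
Step 3 — irrigation interval (SMD/ETc):
  interval = 127.7795 / 4.414034 = 28.948 days
Therefore the irrigation interval = 28.948 days.


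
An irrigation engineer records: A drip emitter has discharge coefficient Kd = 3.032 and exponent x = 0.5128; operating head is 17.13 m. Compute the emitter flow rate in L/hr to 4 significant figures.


Approach: apply the emitter characteristic equation, q = Kd * h^x.
q = 3.032 * 17.13^0.5128 = 13.01 L/hr
Therefore the emitter flow rate = 13.01 L/hr.


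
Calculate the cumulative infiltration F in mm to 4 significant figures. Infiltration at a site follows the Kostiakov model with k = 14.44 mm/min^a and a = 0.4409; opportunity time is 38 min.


Approach: apply the Kostiakov infiltration equation, F = k*t^a.
F = 14.44 * 38^0.4409 = 71.79 mm
Therefore the cumulative infiltration F = 71.79 mm.


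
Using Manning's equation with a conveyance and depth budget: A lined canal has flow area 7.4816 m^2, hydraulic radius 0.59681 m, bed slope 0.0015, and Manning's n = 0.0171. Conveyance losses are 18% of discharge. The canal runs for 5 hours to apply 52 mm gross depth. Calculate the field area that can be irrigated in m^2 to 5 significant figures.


Approach: apply Manning's equation with a conveyance and depth budget, Q = (1/n)*A*R^(2/3)*S^(1/2); Q_field = Q*(1-loss); Area = Q_field*t/(d/1000).
Step 1 — canal discharge (Manning's equation):
  Q = (1/0.0171) * 7.4816 * 0.59681^(2/3) * 0.0015^(1/2) = 12.01161 m^3/s
Step 2 — delivered flow: Q_field = 12.01161*(1 - 18/100) = 9.849524 m^3/s
Step 3 — volume delivered: V = 9.849524 * 5*3600 = 177291.4 m^3
Step 4 — area served: A = V / (depth/1000) = 177291.4 / 0.052 = 3409500 m^2
Therefore the field area that can be irrigated = 3409500 m^2.


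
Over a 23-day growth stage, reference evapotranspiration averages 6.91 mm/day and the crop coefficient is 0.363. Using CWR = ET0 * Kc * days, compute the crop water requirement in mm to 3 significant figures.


CWR = 6.91 * 0.363 * 23 = 57.7 mm
Therefore the crop water requirement = 57.7 mm.


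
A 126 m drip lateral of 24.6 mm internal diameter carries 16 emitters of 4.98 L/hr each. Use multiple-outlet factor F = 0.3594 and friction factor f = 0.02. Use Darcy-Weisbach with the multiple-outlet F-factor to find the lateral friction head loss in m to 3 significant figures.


Approach: apply Darcy-Weisbach with the multiple-outlet F-factor, Q = n*q/(3600*1000) m^3/s; v = Q/A; hf = F*f*(L/D)*(v^2/(2g)).
Q = 16*4.98/(3600*1000) = 2.2133e-05 m^3/s
A = pi*(24.6e-3/2)^2 = 4.7529e-04 m^2, so v = Q/A = 0.046568 m/s
hf = 0.3594*0.02*(126/0.0246)*(0.046568^2/(2*9.81)) = 0.00407 m
Therefore the lateral friction head loss = 0.00407 m.


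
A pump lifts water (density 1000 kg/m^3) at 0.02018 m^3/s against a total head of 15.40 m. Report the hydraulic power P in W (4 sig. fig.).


Approach: apply the hydraulic power relation, P = rho*g*Q*H.
P = 1000 * 9.81 * 0.02018 * 15.40 = 3049 W
Therefore the hydraulic power P = 3049 W.


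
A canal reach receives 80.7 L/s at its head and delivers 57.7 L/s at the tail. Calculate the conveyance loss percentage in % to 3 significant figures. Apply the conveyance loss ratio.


Approach: apply the conveyance loss ratio, loss% = ((Q_head - Q_tail)/Q_head)*100.
loss = ((80.7 - 57.7)/80.7)*100 = 28.5 %
Therefore the conveyance loss percentage = 28.5 %.


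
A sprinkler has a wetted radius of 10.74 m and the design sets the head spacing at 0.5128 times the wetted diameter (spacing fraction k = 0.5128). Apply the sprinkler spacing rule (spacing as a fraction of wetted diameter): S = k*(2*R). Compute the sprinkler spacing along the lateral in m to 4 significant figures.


S = 0.5128 * (2 * 10.74) = 11.01 m
Therefore the sprinkler spacing along the lateral = 11.01 m.


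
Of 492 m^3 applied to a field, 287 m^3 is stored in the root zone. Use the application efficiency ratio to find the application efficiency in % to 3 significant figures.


Approach: apply the application efficiency ratio, Ea = (stored/applied)*100.
Ea = (287/492)*100 = 58.3 %
Therefore the application efficiency = 58.3 %.


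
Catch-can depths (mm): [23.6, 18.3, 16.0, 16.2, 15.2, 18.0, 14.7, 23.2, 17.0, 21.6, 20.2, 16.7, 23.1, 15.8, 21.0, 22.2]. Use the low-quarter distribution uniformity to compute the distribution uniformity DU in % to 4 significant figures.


Approach: apply the low-quarter distribution uniformity, DU = (mean of lowest quarter of readings / overall mean)*100.
sorted lowest 4 of 16: [14.7, 15.2, 15.8, 16.0] -> mean = 15.4250 mm
overall mean = 18.9250 mm
DU = (15.4250/18.9250)*100 = 81.51 %
Therefore the distribution uniformity DU = 81.51 %.


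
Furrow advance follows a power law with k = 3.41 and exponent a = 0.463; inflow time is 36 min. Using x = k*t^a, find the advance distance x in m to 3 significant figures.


x = 3.41 * 36^0.463 = 17.9 m
Therefore the advance distance x = 17.9 m.


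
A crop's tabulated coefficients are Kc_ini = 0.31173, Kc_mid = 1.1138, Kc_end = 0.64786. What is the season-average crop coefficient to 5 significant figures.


Approach: apply a simple seasonal average, Kc_avg = (Kc_ini + Kc_mid + Kc_end)/3.
Kc_avg = (0.31173 + 1.1138 + 0.64786)/3 = 0.69113
Therefore the season-average crop coefficient = 0.69113.


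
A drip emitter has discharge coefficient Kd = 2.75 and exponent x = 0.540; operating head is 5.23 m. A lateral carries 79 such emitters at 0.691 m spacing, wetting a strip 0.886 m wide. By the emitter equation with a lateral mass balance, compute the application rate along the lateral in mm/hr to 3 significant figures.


Approach: apply the emitter equation with a lateral mass balance, q = Kd*h^x; Q = n*q; rate = Q/(n*spacing*width).
Step 1 — single emitter flow (q = Kd*h^x):
  q = 2.75 * 5.23^0.540 = 6.7193 L/hr
Step 2 — total lateral flow: Q = 79 * 6.7193 = 530.82 L/hr
Step 3 — wetted area: A = 79 * 0.691 * 0.886 = 48.366 m^2
Step 4 — application rate: Q/A = 530.82/48.366 = 11.0 mm/hr
Therefore the application rate along the lateral = 11.0 mm/hr.


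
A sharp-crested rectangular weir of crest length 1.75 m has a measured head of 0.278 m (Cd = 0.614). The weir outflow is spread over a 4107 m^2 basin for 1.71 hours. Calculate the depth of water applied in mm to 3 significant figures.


Approach: apply the rectangular weir equation with a volume-to-depth conversion, Q = (2/3)*Cd*L*sqrt(2g)*H^1.5; d = Q*t/A * 1000.
Step 1 — weir discharge:
  Q = (2/3)*0.614*1.75*sqrt(2*9.81)*0.278^1.5 = 0.46508 m^3/s
Step 2 — volume: V = 0.46508 * 1.71*3600 = 2863.1 m^3
Step 3 — depth: d = V/A * 1000 = 2863.1/4107 * 1000 = 697 mm
Therefore the depth of water applied = 697 mm.


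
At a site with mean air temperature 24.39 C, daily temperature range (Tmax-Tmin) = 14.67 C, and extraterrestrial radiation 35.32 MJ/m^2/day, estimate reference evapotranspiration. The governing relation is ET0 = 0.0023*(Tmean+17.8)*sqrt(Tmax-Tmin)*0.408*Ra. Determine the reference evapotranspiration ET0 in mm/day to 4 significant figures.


ET0 = 0.0023*(24.39+17.8)*sqrt(14.67)*0.408*35.32 = 5.356 mm/day
Therefore the reference evapotranspiration ET0 = 5.356 mm/day.


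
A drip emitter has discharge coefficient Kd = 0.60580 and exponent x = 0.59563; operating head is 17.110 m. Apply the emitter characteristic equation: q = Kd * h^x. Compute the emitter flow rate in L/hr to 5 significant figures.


q = 0.60580 * 17.110^0.59563 = 3.2877 L/hr
Therefore the emitter flow rate = 3.2877 L/hr.


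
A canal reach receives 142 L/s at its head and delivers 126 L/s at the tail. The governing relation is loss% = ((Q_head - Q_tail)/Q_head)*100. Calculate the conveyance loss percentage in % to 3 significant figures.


loss = ((142 - 126)/142)*100 = 11.3 %
Therefore the conveyance loss percentage = 11.3 %.


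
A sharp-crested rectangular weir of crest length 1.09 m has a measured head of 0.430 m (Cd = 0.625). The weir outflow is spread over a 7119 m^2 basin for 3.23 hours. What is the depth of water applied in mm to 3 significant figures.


Approach: apply the rectangular weir equation with a volume-to-depth conversion, Q = (2/3)*Cd*L*sqrt(2g)*H^1.5; d = Q*t/A * 1000.
Step 1 — weir discharge:
  Q = (2/3)*0.625*1.09*sqrt(2*9.81)*0.430^1.5 = 0.56724 m^3/s
Step 2 — volume: V = 0.56724 * 3.23*3600 = 6595.9 m^3
Step 3 — depth: d = V/A * 1000 = 6595.9/7119 * 1000 = 927 mm
Therefore the depth of water applied = 927 mm.


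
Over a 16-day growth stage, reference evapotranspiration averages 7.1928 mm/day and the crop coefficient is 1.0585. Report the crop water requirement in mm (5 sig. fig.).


Approach: apply the crop water requirement relation, CWR = ET0 * Kc * days.
CWR = 7.1928 * 1.0585 * 16 = 121.82 mm
Therefore the crop water requirement = 121.82 mm.


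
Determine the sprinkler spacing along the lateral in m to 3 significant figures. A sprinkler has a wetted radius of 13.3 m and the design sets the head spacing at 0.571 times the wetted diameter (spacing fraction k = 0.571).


Approach: apply the sprinkler spacing rule (spacing as a fraction of wetted diameter), S = k*(2*R).
S = 0.571 * (2 * 13.3) = 15.2 m
Therefore the sprinkler spacing along the lateral = 15.2 m.


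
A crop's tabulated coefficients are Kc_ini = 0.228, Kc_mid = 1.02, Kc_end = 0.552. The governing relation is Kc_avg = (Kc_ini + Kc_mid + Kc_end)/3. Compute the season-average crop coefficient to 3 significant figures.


Kc_avg = (0.228 + 1.02 + 0.552)/3 = 0.600
Therefore the season-average crop coefficient = 0.600.


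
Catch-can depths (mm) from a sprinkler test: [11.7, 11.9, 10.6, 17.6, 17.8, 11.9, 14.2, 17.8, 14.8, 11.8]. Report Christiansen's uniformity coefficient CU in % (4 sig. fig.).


Approach: apply Christiansen's uniformity coefficient, CU = (1 - mean_abs_deviation/mean)*100.
mean = 14.0100 mm
mean |d_i - mean| = 2.43000 mm
CU = (1 - 2.43000/14.0100)*100 = 82.66 %
Therefore Christiansen's uniformity coefficient CU = 82.66 %.


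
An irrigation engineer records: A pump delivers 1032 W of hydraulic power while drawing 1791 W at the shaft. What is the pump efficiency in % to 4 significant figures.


Approach: apply the efficiency ratio, eta = (P_out/P_in)*100.
eta = (1032 / 1791) * 100 = 57.62 %
Therefore the pump efficiency = 57.62 %.


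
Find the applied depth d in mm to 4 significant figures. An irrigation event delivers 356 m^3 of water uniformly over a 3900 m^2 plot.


Approach: apply depth from volume over area, d = (V/A)*1000.
d = (356 / 3900) * 1000 = 91.28 mm
Therefore the applied depth d = 91.28 mm.


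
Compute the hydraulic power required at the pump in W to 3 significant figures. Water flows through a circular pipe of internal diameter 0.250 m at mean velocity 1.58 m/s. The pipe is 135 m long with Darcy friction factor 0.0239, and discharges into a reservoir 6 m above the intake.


Approach: apply continuity + Darcy-Weisbach + hydraulic power, Q = A*v; hf = f*(L/D)*(v^2/(2g)); H = static + hf; P = rho*g*Q*H.
Step 1 — flow rate (continuity, Q = A*v):
  A = pi*(0.250/2)^2 = 0.049087 m^2
  Q = 0.049087 * 1.58 = 0.077558 m^3/s
Step 2 — friction head loss (Darcy-Weisbach):
  hf = 0.0239 * (135/0.250) * (1.58^2 / (2*9.81))
  hf = 1.6421 m
Step 3 — total head: H = 6 + 1.6421 = 7.6421 m
Step 4 — hydraulic power (P = rho*g*Q*H):
  P = 1000 * 9.81 * 0.077558 * 7.6421 = 5810 W
Therefore the hydraulic power required at the pump = 5810 W.


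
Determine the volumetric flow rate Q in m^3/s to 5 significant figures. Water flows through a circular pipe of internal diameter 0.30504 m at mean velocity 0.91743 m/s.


Approach: apply the continuity equation for pipe flow, Q = A * v with A = pi*(D/2)^2.
A = pi*(0.30504/2)^2 = 0.07308083 m^2
Q = 0.07308083 * 0.91743 = 0.067047 m^3/s
Therefore the volumetric flow rate Q = 0.067047 m^3/s.


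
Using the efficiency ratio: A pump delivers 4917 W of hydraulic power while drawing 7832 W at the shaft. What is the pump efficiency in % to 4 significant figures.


Approach: apply the efficiency ratio, eta = (P_out/P_in)*100.
eta = (4917 / 7832) * 100 = 62.78 %
Therefore the pump efficiency = 62.78 %.


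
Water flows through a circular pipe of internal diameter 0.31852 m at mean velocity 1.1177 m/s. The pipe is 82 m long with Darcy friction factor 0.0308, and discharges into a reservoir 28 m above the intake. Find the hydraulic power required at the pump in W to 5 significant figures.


Approach: apply continuity + Darcy-Weisbach + hydraulic power, Q = A*v; hf = f*(L/D)*(v^2/(2g)); H = static + hf; P = rho*g*Q*H.
Step 1 — flow rate (continuity, Q = A*v):
  A = pi*(0.31852/2)^2 = 0.07968256 m^2
  Q = 0.07968256 * 1.1177 = 0.08906120 m^3/s
Step 2 — friction head loss (Darcy-Weisbach):
  hf = 0.0308 * (82/0.31852) * (1.1177^2 / (2*9.81))
  hf = 0.5048698 m
Step 3 — total head: H = 28 + 0.5048698 = 28.50487 m
Step 4 — hydraulic power (P = rho*g*Q*H):
  P = 1000 * 9.81 * 0.08906120 * 28.50487 = 24904 W
Therefore the hydraulic power required at the pump = 24904 W.


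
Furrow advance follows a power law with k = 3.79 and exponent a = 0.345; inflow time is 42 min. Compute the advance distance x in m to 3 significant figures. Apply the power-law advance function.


Approach: apply the power-law advance function, x = k*t^a.
x = 3.79 * 42^0.345 = 13.8 m
Therefore the advance distance x = 13.8 m.


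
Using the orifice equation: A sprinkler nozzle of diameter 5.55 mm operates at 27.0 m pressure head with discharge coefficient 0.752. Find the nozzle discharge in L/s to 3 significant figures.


Approach: apply the orifice equation, Q = Cd*A*sqrt(2*g*h), A = pi*(d/2)^2.
A = pi*(5.55e-3/2)^2 = 2.4192e-05 m^2
Q = 0.752 * 2.4192e-05 * sqrt(2*9.81*27.0) * 1000 = 0.419 L/s
Therefore the nozzle discharge = 0.419 L/s.


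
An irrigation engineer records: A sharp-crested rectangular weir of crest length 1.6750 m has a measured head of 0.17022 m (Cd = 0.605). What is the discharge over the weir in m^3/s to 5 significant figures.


Approach: apply the rectangular weir equation, Q = (2/3)*Cd*L*sqrt(2g)*H^1.5.
Q = (2/3)*0.605*1.6750*sqrt(2*9.81)*0.17022^1.5 = 0.21016 m^3/s
Therefore the discharge over the weir = 0.21016 m^3/s.


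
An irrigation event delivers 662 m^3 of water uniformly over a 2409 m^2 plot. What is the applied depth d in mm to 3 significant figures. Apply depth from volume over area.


Approach: apply depth from volume over area, d = (V/A)*1000.
d = (662 / 2409) * 1000 = 275 mm
Therefore the applied depth d = 275 mm.


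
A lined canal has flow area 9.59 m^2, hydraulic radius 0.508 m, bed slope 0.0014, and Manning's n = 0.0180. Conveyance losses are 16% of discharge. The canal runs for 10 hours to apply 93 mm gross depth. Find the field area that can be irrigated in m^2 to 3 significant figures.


Approach: apply Manning's equation with a conveyance and depth budget, Q = (1/n)*A*R^(2/3)*S^(1/2); Q_field = Q*(1-loss); Area = Q_field*t/(d/1000).
Step 1 — canal discharge (Manning's equation):
  Q = (1/0.0180) * 9.59 * 0.508^(2/3) * 0.0014^(1/2) = 12.692 m^3/s
Step 2 — delivered flow: Q_field = 12.692*(1 - 16/100) = 10.661 m^3/s
Step 3 — volume delivered: V = 10.661 * 10*3600 = 383800 m^3
Step 4 — area served: A = V / (depth/1000) = 383800 / 0.093 = 4130000 m^2
Therefore the field area that can be irrigated = 4130000 m^2.


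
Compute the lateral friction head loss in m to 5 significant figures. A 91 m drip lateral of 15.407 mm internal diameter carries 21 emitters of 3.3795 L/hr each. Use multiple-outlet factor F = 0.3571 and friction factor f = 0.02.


Approach: apply Darcy-Weisbach with the multiple-outlet F-factor, Q = n*q/(3600*1000) m^3/s; v = Q/A; hf = F*f*(L/D)*(v^2/(2g)).
Q = 21*3.3795/(3600*1000) = 1.971375e-05 m^3/s
A = pi*(15.407e-3/2)^2 = 1.864344e-04 m^2, so v = Q/A = 0.1057409 m/s
hf = 0.3571*0.02*(91/0.015407)*(0.1057409^2/(2*9.81)) = 0.024040 m
Therefore the lateral friction head loss = 0.024040 m.


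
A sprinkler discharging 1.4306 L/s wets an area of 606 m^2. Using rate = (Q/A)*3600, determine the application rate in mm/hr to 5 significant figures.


rate = (1.4306 / 606) * 3600 = 8.4986 mm/hr
Therefore the application rate = 8.4986 mm/hr.


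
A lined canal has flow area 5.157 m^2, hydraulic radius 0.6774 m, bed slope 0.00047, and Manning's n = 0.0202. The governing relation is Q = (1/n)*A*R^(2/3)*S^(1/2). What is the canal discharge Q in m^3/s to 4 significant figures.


Q = (1/0.0202) * 5.157 * 0.6774^(2/3) * 0.00047^(1/2) = 4.269 m^3/s
Therefore the canal discharge Q = 4.269 m^3/s.


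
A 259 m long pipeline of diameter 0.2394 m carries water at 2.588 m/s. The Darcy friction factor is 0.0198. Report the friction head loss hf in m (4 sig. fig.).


Approach: apply the Darcy-Weisbach equation, hf = f*(L/D)*(v^2/(2g)).
hf = 0.0198 * (259/0.2394) * (2.588^2 / (2*9.81))
hf = 7.313 m
Therefore the friction head loss hf = 7.313 m.


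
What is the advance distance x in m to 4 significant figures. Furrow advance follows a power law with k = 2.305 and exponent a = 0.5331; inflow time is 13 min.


Approach: apply the power-law advance function, x = k*t^a.
x = 2.305 * 13^0.5331 = 9.047 m
Therefore the advance distance x = 9.047 m.


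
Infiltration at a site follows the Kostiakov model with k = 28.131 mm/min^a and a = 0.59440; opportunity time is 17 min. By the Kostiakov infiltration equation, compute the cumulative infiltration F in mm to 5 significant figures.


Approach: apply the Kostiakov infiltration equation, F = k*t^a.
F = 28.131 * 17^0.59440 = 151.55 mm
Therefore the cumulative infiltration F = 151.55 mm.


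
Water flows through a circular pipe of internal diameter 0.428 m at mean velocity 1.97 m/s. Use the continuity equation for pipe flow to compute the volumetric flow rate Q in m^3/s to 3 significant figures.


Approach: apply the continuity equation for pipe flow, Q = A * v with A = pi*(D/2)^2.
A = pi*(0.428/2)^2 = 0.14387 m^2
Q = 0.14387 * 1.97 = 0.283 m^3/s
Therefore the volumetric flow rate Q = 0.283 m^3/s.


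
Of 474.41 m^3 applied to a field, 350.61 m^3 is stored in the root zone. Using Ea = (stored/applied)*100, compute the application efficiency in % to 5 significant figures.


Ea = (350.61/474.41)*100 = 73.904 %
Therefore the application efficiency = 73.904 %.


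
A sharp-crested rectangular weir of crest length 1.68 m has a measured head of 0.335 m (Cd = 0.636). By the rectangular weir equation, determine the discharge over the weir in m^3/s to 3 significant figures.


Approach: apply the rectangular weir equation, Q = (2/3)*Cd*L*sqrt(2g)*H^1.5.
Q = (2/3)*0.636*1.68*sqrt(2*9.81)*0.335^1.5 = 0.612 m^3/s
Therefore the discharge over the weir = 0.612 m^3/s.


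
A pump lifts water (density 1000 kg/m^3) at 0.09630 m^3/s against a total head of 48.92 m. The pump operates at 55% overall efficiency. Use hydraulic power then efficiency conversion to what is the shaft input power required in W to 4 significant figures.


Approach: apply hydraulic power then efficiency conversion, P = rho*g*Q*H; P_in = P/eta.
Step 1 — hydraulic power (P = rho*g*Q*H):
  P = 1000 * 9.81 * 0.09630 * 48.92 = 46214.9 W
Step 2 — input power: P_in = P/eta = 46214.9 / 0.55 = 84030 W
Therefore the shaft input power required = 84030 W.


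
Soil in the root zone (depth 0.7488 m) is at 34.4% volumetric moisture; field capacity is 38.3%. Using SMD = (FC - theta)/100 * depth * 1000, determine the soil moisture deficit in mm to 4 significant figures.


SMD = (38.3 - 34.4)/100 * 0.7488 * 1000 = 29.20 mm
Therefore the soil moisture deficit = 29.20 mm.


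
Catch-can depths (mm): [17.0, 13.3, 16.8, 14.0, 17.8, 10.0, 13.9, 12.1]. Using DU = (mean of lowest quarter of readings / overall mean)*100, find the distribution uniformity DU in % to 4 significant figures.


sorted lowest 2 of 8: [10.0, 12.1] -> mean = 11.0500 mm
overall mean = 14.3625 mm
DU = (11.0500/14.3625)*100 = 76.94 %
Therefore the distribution uniformity DU = 76.94 %.


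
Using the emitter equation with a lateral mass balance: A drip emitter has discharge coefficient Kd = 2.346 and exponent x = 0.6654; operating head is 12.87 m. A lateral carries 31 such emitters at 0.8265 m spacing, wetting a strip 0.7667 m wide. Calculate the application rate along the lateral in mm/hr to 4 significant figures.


Approach: apply the emitter equation with a lateral mass balance, q = Kd*h^x; Q = n*q; rate = Q/(n*spacing*width).
Step 1 — single emitter flow (q = Kd*h^x):
  q = 2.346 * 12.87^0.6654 = 12.8423 L/hr
Step 2 — total lateral flow: Q = 31 * 12.8423 = 398.110 L/hr
Step 3 — wetted area: A = 31 * 0.8265 * 0.7667 = 19.6440 m^2
Step 4 — application rate: Q/A = 398.110/19.6440 = 20.27 mm/hr
Therefore the application rate along the lateral = 20.27 mm/hr.


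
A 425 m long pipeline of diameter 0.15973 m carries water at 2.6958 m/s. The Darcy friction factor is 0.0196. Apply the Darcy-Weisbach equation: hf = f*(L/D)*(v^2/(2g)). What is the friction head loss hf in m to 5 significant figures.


hf = 0.0196 * (425/0.15973) * (2.6958^2 / (2*9.81))
hf = 19.317 m
Therefore the friction head loss hf = 19.317 m.


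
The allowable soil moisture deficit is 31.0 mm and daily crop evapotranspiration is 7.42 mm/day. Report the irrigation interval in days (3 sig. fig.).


Approach: apply the irrigation interval relation, interval = SMD / ETc.
interval = 31.0 / 7.42 = 4.18 days
Therefore the irrigation interval = 4.18 days.


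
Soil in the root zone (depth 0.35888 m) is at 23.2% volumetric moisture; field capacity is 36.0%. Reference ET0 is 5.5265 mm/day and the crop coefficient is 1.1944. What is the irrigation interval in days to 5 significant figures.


Approach: apply soil-water budget scheduling, SMD = (FC-theta)/100*depth*1000; ETc = ET0*Kc; interval = SMD/ETc.
Step 1 — soil moisture deficit:
  SMD = (36.0 - 23.2)/100 * 0.35888 * 1000 = 45.93664 mm
Step 2 — daily crop ET (ETc = ET0*Kc):
  ETc = 5.5265 * 1.1944 = 6.600852 mm/day
Step 3 — irrigation interval (SMD/ETc):
  interval = 45.93664 / 6.600852 = 6.9592 days
Therefore the irrigation interval = 6.9592 days.


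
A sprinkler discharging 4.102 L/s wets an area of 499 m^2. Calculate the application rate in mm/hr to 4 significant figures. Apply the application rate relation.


Approach: apply the application rate relation, rate = (Q/A)*3600.
rate = (4.102 / 499) * 3600 = 29.59 mm/hr
Therefore the application rate = 29.59 mm/hr.


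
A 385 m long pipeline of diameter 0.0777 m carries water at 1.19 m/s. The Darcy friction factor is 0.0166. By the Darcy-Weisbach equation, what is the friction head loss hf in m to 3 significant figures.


Approach: apply the Darcy-Weisbach equation, hf = f*(L/D)*(v^2/(2g)).
hf = 0.0166 * (385/0.0777) * (1.19^2 / (2*9.81))
hf = 5.94 m
Therefore the friction head loss hf = 5.94 m.


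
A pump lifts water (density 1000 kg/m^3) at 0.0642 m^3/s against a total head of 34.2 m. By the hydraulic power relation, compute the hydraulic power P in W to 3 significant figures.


Approach: apply the hydraulic power relation, P = rho*g*Q*H.
P = 1000 * 9.81 * 0.0642 * 34.2 = 21500 W
Therefore the hydraulic power P = 21500 W.


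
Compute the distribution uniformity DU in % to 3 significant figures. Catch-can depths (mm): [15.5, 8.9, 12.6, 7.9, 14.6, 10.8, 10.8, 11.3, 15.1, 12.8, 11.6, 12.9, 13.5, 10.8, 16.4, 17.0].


Approach: apply the low-quarter distribution uniformity, DU = (mean of lowest quarter of readings / overall mean)*100.
sorted lowest 4 of 16: [7.9, 8.9, 10.8, 10.8] -> mean = 9.6000 mm
overall mean = 12.656 mm
DU = (9.6000/12.656)*100 = 75.9 %
Therefore the distribution uniformity DU = 75.9 %.


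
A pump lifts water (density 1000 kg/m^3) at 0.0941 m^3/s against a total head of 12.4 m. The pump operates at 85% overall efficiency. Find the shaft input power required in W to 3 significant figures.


Approach: apply hydraulic power then efficiency conversion, P = rho*g*Q*H; P_in = P/eta.
Step 1 — hydraulic power (P = rho*g*Q*H):
  P = 1000 * 9.81 * 0.0941 * 12.4 = 11447 W
Step 2 — input power: P_in = P/eta = 11447 / 0.85 = 13500 W
Therefore the shaft input power required = 13500 W.


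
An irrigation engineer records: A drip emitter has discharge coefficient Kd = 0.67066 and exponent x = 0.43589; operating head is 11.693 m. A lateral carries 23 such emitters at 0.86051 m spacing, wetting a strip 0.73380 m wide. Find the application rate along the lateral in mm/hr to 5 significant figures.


Approach: apply the emitter equation with a lateral mass balance, q = Kd*h^x; Q = n*q; rate = Q/(n*spacing*width).
Step 1 — single emitter flow (q = Kd*h^x):
  q = 0.67066 * 11.693^0.43589 = 1.958848 L/hr
Step 2 — total lateral flow: Q = 23 * 1.958848 = 45.05349 L/hr
Step 3 — wetted area: A = 23 * 0.86051 * 0.73380 = 14.52317 m^2
Step 4 — application rate: Q/A = 45.05349/14.52317 = 3.1022 mm/hr
Therefore the application rate along the lateral = 3.1022 mm/hr.


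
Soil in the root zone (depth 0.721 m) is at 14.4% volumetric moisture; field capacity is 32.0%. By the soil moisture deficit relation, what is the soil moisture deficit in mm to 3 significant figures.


Approach: apply the soil moisture deficit relation, SMD = (FC - theta)/100 * depth * 1000.
SMD = (32.0 - 14.4)/100 * 0.721 * 1000 = 127 mm
Therefore the soil moisture deficit = 127 mm.


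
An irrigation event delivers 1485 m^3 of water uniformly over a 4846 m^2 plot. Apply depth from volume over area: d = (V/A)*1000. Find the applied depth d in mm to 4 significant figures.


d = (1485 / 4846) * 1000 = 306.4 mm
Therefore the applied depth d = 306.4 mm.


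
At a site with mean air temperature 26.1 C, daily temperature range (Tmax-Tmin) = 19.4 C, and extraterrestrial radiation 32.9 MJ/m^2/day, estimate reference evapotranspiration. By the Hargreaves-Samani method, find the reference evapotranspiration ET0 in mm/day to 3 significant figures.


Approach: apply the Hargreaves-Samani method, ET0 = 0.0023*(Tmean+17.8)*sqrt(Tmax-Tmin)*0.408*Ra.
ET0 = 0.0023*(26.1+17.8)*sqrt(19.4)*0.408*32.9 = 5.97 mm/day
Therefore the reference evapotranspiration ET0 = 5.97 mm/day.


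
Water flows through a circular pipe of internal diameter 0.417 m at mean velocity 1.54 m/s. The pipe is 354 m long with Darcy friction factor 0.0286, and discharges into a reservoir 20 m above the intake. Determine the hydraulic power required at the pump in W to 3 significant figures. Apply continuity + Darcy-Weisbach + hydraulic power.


Approach: apply continuity + Darcy-Weisbach + hydraulic power, Q = A*v; hf = f*(L/D)*(v^2/(2g)); H = static + hf; P = rho*g*Q*H.
Step 1 — flow rate (continuity, Q = A*v):
  A = pi*(0.417/2)^2 = 0.13657 m^2
  Q = 0.13657 * 1.54 = 0.21032 m^3/s
Step 2 — friction head loss (Darcy-Weisbach):
  hf = 0.0286 * (354/0.417) * (1.54^2 / (2*9.81))
  hf = 2.9348 m
Step 3 — total head: H = 20 + 2.9348 = 22.935 m
Step 4 — hydraulic power (P = rho*g*Q*H):
  P = 1000 * 9.81 * 0.21032 * 22.935 = 47300 W
Therefore the hydraulic power required at the pump = 47300 W.


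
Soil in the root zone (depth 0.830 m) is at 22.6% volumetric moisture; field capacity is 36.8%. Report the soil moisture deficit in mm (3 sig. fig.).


Approach: apply the soil moisture deficit relation, SMD = (FC - theta)/100 * depth * 1000.
SMD = (36.8 - 22.6)/100 * 0.830 * 1000 = 118 mm
Therefore the soil moisture deficit = 118 mm.


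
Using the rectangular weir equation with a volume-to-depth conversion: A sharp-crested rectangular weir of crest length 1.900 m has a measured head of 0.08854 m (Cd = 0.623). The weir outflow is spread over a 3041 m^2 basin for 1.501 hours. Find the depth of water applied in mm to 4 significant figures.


Approach: apply the rectangular weir equation with a volume-to-depth conversion, Q = (2/3)*Cd*L*sqrt(2g)*H^1.5; d = Q*t/A * 1000.
Step 1 — weir discharge:
  Q = (2/3)*0.623*1.900*sqrt(2*9.81)*0.08854^1.5 = 0.0920893 m^3/s
Step 2 — volume: V = 0.0920893 * 1.501*3600 = 497.614 m^3
Step 3 — depth: d = V/A * 1000 = 497.614/3041 * 1000 = 163.6 mm
Therefore the depth of water applied = 163.6 mm.


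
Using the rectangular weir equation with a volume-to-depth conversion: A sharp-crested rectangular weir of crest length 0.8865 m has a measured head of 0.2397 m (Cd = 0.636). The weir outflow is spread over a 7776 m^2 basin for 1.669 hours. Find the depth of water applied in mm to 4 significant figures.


Approach: apply the rectangular weir equation with a volume-to-depth conversion, Q = (2/3)*Cd*L*sqrt(2g)*H^1.5; d = Q*t/A * 1000.
Step 1 — weir discharge:
  Q = (2/3)*0.636*0.8865*sqrt(2*9.81)*0.2397^1.5 = 0.195387 m^3/s
Step 2 — volume: V = 0.195387 * 1.669*3600 = 1173.96 m^3
Step 3 — depth: d = V/A * 1000 = 1173.96/7776 * 1000 = 151.0 mm
Therefore the depth of water applied = 151.0 mm.


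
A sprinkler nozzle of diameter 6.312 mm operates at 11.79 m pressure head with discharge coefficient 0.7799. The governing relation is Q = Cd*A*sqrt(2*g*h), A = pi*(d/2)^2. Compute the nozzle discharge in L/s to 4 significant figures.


A = pi*(6.312e-3/2)^2 = 3.12913e-05 m^2
Q = 0.7799 * 3.12913e-05 * sqrt(2*9.81*11.79) * 1000 = 0.3712 L/s
Therefore the nozzle discharge = 0.3712 L/s.


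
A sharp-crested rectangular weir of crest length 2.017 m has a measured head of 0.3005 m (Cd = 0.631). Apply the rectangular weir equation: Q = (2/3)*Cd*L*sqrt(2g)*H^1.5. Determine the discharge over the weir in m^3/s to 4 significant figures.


Q = (2/3)*0.631*2.017*sqrt(2*9.81)*0.3005^1.5 = 0.6191 m^3/s
Therefore the discharge over the weir = 0.6191 m^3/s.


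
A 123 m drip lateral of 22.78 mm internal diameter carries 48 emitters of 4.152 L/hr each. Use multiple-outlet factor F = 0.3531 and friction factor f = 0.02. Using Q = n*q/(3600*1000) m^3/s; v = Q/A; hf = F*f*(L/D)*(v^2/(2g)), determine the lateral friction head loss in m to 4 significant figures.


Q = 48*4.152/(3600*1000) = 5.53600e-05 m^3/s
A = pi*(22.78e-3/2)^2 = 4.07565e-04 m^2, so v = Q/A = 0.135831 m/s
hf = 0.3531*0.02*(123/0.02278)*(0.135831^2/(2*9.81)) = 0.03586 m
Therefore the lateral friction head loss = 0.03586 m.


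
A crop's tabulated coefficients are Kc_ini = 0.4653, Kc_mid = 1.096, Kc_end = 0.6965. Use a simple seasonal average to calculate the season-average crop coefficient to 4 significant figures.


Approach: apply a simple seasonal average, Kc_avg = (Kc_ini + Kc_mid + Kc_end)/3.
Kc_avg = (0.4653 + 1.096 + 0.6965)/3 = 0.7526
Therefore the season-average crop coefficient = 0.7526.


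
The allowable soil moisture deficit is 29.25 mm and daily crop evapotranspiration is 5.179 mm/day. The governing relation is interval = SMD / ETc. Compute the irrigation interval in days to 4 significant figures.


interval = 29.25 / 5.179 = 5.648 days
Therefore the irrigation interval = 5.648 days.


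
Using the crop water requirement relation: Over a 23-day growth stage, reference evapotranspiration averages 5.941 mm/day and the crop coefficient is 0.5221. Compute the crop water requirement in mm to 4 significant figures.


Approach: apply the crop water requirement relation, CWR = ET0 * Kc * days.
CWR = 5.941 * 0.5221 * 23 = 71.34 mm
Therefore the crop water requirement = 71.34 mm.


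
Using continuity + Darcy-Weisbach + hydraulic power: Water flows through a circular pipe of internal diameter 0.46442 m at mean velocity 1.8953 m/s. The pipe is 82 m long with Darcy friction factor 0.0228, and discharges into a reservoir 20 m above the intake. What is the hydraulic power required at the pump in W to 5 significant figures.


Approach: apply continuity + Darcy-Weisbach + hydraulic power, Q = A*v; hf = f*(L/D)*(v^2/(2g)); H = static + hf; P = rho*g*Q*H.
Step 1 — flow rate (continuity, Q = A*v):
  A = pi*(0.46442/2)^2 = 0.1693993 m^2
  Q = 0.1693993 * 1.8953 = 0.3210626 m^3/s
Step 2 — friction head loss (Darcy-Weisbach):
  hf = 0.0228 * (82/0.46442) * (1.8953^2 / (2*9.81))
  hf = 0.7370462 m
Step 3 — total head: H = 20 + 0.7370462 = 20.73705 m
Step 4 — hydraulic power (P = rho*g*Q*H):
  P = 1000 * 9.81 * 0.3210626 * 20.73705 = 65314 W
Therefore the hydraulic power required at the pump = 65314 W.


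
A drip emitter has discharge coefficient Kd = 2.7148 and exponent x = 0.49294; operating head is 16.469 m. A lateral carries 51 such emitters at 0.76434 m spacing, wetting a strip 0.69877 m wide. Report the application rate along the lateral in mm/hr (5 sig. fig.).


Approach: apply the emitter equation with a lateral mass balance, q = Kd*h^x; Q = n*q; rate = Q/(n*spacing*width).
Step 1 — single emitter flow (q = Kd*h^x):
  q = 2.7148 * 16.469^0.49294 = 10.80144 L/hr
Step 2 — total lateral flow: Q = 51 * 10.80144 = 550.8736 L/hr
Step 3 — wetted area: A = 51 * 0.76434 * 0.69877 = 27.23899 m^2
Step 4 — application rate: Q/A = 550.8736/27.23899 = 20.224 mm/hr
Therefore the application rate along the lateral = 20.224 mm/hr.


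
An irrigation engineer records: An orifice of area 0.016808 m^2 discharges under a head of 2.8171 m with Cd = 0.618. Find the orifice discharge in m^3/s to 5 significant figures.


Approach: apply the orifice equation, Q = Cd*A*sqrt(2*g*h).
Q = 0.618 * 0.016808 * sqrt(2*9.81*2.8171) = 0.077225 m^3/s
Therefore the orifice discharge = 0.077225 m^3/s.


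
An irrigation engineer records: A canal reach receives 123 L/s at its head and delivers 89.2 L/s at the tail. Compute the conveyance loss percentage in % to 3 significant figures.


Approach: apply the conveyance loss ratio, loss% = ((Q_head - Q_tail)/Q_head)*100.
loss = ((123 - 89.2)/123)*100 = 27.5 %
Therefore the conveyance loss percentage = 27.5 %.


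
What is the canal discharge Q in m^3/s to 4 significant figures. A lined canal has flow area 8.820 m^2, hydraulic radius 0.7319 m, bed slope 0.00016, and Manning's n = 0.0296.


Approach: apply Manning's equation, Q = (1/n)*A*R^(2/3)*S^(1/2).
Q = (1/0.0296) * 8.820 * 0.7319^(2/3) * 0.00016^(1/2) = 3.061 m^3/s
Therefore the canal discharge Q = 3.061 m^3/s.


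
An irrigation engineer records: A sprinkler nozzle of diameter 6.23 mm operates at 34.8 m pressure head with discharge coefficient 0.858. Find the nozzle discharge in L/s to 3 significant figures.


Approach: apply the orifice equation, Q = Cd*A*sqrt(2*g*h), A = pi*(d/2)^2.
A = pi*(6.23e-3/2)^2 = 3.0484e-05 m^2
Q = 0.858 * 3.0484e-05 * sqrt(2*9.81*34.8) * 1000 = 0.683 L/s
Therefore the nozzle discharge = 0.683 L/s.


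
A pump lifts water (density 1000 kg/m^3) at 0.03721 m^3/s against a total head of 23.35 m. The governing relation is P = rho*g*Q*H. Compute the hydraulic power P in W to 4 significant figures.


P = 1000 * 9.81 * 0.03721 * 23.35 = 8523 W
Therefore the hydraulic power P = 8523 W.


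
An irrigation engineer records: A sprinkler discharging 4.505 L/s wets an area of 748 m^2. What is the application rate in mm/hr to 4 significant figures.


Approach: apply the application rate relation, rate = (Q/A)*3600.
rate = (4.505 / 748) * 3600 = 21.68 mm/hr
Therefore the application rate = 21.68 mm/hr.


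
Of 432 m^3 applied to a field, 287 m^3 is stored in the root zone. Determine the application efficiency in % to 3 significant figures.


Approach: apply the application efficiency ratio, Ea = (stored/applied)*100.
Ea = (287/432)*100 = 66.4 %
Therefore the application efficiency = 66.4 %.


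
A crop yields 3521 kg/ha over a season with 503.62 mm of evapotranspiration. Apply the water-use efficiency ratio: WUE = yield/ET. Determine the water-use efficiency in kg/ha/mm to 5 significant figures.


WUE = 3521 / 503.62 = 6.9914 kg/ha/mm
Therefore the water-use efficiency = 6.9914 kg/ha/mm.


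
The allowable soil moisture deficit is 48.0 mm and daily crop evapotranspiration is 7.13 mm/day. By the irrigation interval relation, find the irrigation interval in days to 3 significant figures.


Approach: apply the irrigation interval relation, interval = SMD / ETc.
interval = 48.0 / 7.13 = 6.73 days
Therefore the irrigation interval = 6.73 days.


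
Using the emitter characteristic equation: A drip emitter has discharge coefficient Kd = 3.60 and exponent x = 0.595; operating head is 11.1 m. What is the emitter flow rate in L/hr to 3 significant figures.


Approach: apply the emitter characteristic equation, q = Kd * h^x.
q = 3.60 * 11.1^0.595 = 15.1 L/hr
Therefore the emitter flow rate = 15.1 L/hr.


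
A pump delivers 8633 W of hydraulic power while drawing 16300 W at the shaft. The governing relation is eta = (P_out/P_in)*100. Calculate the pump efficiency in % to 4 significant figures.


eta = (8633 / 16300) * 100 = 52.96 %
Therefore the pump efficiency = 52.96 %.


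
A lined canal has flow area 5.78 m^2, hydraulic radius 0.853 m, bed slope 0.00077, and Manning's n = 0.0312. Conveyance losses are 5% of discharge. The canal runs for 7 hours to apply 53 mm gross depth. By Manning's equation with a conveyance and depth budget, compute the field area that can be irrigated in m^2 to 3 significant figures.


Approach: apply Manning's equation with a conveyance and depth budget, Q = (1/n)*A*R^(2/3)*S^(1/2); Q_field = Q*(1-loss); Area = Q_field*t/(d/1000).
Step 1 — canal discharge (Manning's equation):
  Q = (1/0.0312) * 5.78 * 0.853^(2/3) * 0.00077^(1/2) = 4.6236 m^3/s
Step 2 — delivered flow: Q_field = 4.6236*(1 - 5/100) = 4.3925 m^3/s
Step 3 — volume delivered: V = 4.3925 * 7*3600 = 110690 m^3
Step 4 — area served: A = V / (depth/1000) = 110690 / 0.053 = 2090000 m^2
Therefore the field area that can be irrigated = 2090000 m^2.


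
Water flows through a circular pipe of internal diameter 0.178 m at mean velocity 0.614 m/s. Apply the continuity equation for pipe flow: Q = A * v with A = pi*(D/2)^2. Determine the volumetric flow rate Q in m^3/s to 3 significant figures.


A = pi*(0.178/2)^2 = 0.024885 m^2
Q = 0.024885 * 0.614 = 0.0153 m^3/s
Therefore the volumetric flow rate Q = 0.0153 m^3/s.
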